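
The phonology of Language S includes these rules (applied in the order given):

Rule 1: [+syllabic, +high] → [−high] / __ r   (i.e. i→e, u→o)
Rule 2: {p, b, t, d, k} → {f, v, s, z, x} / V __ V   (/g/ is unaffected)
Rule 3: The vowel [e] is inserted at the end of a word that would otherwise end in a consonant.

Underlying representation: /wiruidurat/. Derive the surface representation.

weruizorate

Rule 1 (pre-rhotic lowering): /i/ is a high vowel immediately before /r/, so it lowers to [e]. /u/ is a high vowel immediately before /r/, so it lowers to [o]. /wiruidurat/ → weruidorat.
Rule 2 (intervocalic spirantization): /d/ is a stop between vowels /i/ and /o/, so it spirantizes to the fricative [z]. /weruidorat/ → weruizorat.
Rule 3 (final e-epenthesis): the form ends in the consonant /t/, so [e] is inserted word-finally. /weruizorat/ → weruizorate.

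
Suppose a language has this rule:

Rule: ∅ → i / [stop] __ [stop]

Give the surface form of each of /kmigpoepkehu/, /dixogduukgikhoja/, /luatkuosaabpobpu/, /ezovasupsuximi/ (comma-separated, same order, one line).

/kmigpoepkehu/: /g/ and /p/ form a stop–stop cluster, so [i] is inserted between them. /p/ and /k/ form a stop–stop cluster, so [i] is inserted between them. → [kmigipoepikehu].
/dixogduukgikhoja/: /g/ and /d/ form a stop–stop cluster, so [i] is inserted between them. /k/ and /g/ form a stop–stop cluster, so [i] is inserted between them. → [dixogiduukigikhoja].
/luatkuosaabpobpu/: /t/ and /k/ form a stop–stop cluster, so [i] is inserted between them. /b/ and /p/ form a stop–stop cluster, so [i] is inserted between them. /b/ and /p/ form a stop–stop cluster, so [i] is inserted between them. → [luatikuosaabipobipu].
/ezovasupsuximi/: the rule's environment is not met; surfaces unchanged as [ezovasupsuximi].

kmigipoepikehu, dixogiduukigikhoja, luatikuosaabipobipu, ezovasupsuximi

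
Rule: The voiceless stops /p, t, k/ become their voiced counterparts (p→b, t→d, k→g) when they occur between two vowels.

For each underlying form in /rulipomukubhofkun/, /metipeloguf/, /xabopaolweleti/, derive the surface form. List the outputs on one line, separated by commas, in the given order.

rulibomugubhofkun, medibeloguf, xabobaolweledi

/rulipomukubhofkun/: /p/ is a voiceless stop between vowels /i/ and /o/, so it voices to [b]. /k/ is a voiceless stop between vowels /u/ and /u/, so it voices to [g]. → [rulibomugubhofkun].
/metipeloguf/: /t/ is a voiceless stop between vowels /e/ and /i/, so it voices to [d]. /p/ is a voiceless stop between vowels /i/ and /e/, so it voices to [b]. → [medibeloguf].
/xabopaolweleti/: /p/ is a voiceless stop between vowels /o/ and /a/, so it voices to [b]. /t/ is a voiceless stop between vowels /e/ and /i/, so it voices to [d]. → [xabobaolweledi].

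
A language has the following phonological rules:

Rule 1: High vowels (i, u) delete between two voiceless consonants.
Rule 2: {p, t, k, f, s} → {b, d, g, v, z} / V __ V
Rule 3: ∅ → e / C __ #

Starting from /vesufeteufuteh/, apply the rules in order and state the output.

Rule 1 (high vowel syncope): /u/ is a high vowel flanked by voiceless consonants /s/ and /f/, so it deletes. /u/ is a high vowel flanked by voiceless consonants /f/ and /t/, so it deletes. /vesufeteufuteh/ → vesfeteufteh.
Rule 2 (intervocalic voicing): /t/ is a voiceless obstruent between vowels /e/ and /e/, so it voices to [d]. /vesfeteufteh/ → vesfedeufteh.
Rule 3 (final e-epenthesis): the form ends in the consonant /h/, so [e] is inserted word-finally. /vesfedeufteh/ → vesfedeuftehe.

vesfedeuftehe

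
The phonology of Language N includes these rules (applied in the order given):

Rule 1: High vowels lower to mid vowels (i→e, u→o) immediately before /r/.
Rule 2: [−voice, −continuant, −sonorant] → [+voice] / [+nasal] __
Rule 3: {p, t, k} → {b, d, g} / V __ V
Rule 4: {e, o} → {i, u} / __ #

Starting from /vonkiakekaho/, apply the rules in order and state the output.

vongiagegahu

Rule 1 (pre-rhotic lowering): no segment meets the environment; /vonkiakekaho/ is unchanged.
Rule 2 (post-nasal voicing): /k/ is a voiceless stop immediately after the nasal /n/, so it voices to [g]. /vonkiakekaho/ → vongiakekaho.
Rule 3 (intervocalic voicing): /k/ is a voiceless stop between vowels /a/ and /e/, so it voices to [g]. /k/ is a voiceless stop between vowels /e/ and /a/, so it voices to [g]. /vongiakekaho/ → vongiagegaho.
Rule 4 (final vowel raising): /o/ is a mid vowel in word-final position, so it raises to [u]. /vongiagegaho/ → vongiagegahu.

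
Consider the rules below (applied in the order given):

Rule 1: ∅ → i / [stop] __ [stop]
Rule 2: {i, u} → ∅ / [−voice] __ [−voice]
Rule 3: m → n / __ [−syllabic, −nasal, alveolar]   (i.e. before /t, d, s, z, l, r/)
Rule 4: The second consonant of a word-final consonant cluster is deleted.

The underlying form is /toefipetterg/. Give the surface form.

toefpetter

Rule 1 (stop-cluster i-epenthesis): /t/ and /t/ form a stop–stop cluster, so [i] is inserted between them. /toefipetterg/ → toefipetiterg.
Rule 2 (high vowel syncope): /i/ is a high vowel flanked by voiceless consonants /f/ and /p/, so it deletes. /i/ is a high vowel flanked by voiceless consonants /t/ and /t/, so it deletes. /toefipetiterg/ → toefpetterg.
Rule 3 (nasal place assimilation): no segment meets the environment; /toefpetterg/ is unchanged.
Rule 4 (final cluster simplification): /g/ is the second consonant of a word-final cluster /rg/, so it deletes. /toefpetterg/ → toefpetter.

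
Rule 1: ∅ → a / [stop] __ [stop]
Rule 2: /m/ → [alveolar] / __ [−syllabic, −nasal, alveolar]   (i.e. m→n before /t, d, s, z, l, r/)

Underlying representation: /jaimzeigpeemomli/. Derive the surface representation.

jainzeigapeemonli

Rule 1 (stop-cluster a-epenthesis): /g/ and /p/ form a stop–stop cluster, so [a] is inserted between them. /jaimzeigpeemomli/ → jaimzeigapeemomli.
Rule 2 (nasal place assimilation): /m/ precedes the alveolar consonant /z/, so it assimilates in place to [n]. /m/ precedes the alveolar consonant /l/, so it assimilates in place to [n]. /jaimzeigapeemomli/ → jainzeigapeemonli.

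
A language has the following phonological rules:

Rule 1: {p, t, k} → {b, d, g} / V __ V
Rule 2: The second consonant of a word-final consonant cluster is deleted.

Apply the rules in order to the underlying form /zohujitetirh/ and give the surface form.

zohujidedir

Rule 1 (intervocalic voicing): /t/ is a voiceless stop between vowels /i/ and /e/, so it voices to [d]. /t/ is a voiceless stop between vowels /e/ and /i/, so it voices to [d]. /zohujitetirh/ → zohujidedirh.
Rule 2 (final cluster simplification): /h/ is the second consonant of a word-final cluster /rh/, so it deletes. /zohujidedirh/ → zohujidedir.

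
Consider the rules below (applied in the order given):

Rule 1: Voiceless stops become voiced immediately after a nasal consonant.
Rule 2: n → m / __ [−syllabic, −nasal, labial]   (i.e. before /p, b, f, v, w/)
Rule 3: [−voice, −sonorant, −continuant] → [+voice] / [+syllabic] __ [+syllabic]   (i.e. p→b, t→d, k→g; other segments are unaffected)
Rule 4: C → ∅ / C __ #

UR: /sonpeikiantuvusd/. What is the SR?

Rule 1 (post-nasal voicing): /p/ is a voiceless stop immediately after the nasal /n/, so it voices to [b]. /t/ is a voiceless stop immediately after the nasal /n/, so it voices to [d]. /sonpeikiantuvusd/ → sonbeikianduvusd.
Rule 2 (nasal place assimilation): /n/ precedes the labial consonant /b/, so it assimilates in place to [m]. /sonbeikianduvusd/ → sombeikianduvusd.
Rule 3 (intervocalic voicing): /k/ is a voiceless stop between vowels /i/ and /i/, so it voices to [g]. /sombeikianduvusd/ → sombeigianduvusd.
Rule 4 (final cluster simplification): /d/ is the second consonant of a word-final cluster /sd/, so it deletes. /sombeigianduvusd/ → sombeigianduvus.

sombeigianduvus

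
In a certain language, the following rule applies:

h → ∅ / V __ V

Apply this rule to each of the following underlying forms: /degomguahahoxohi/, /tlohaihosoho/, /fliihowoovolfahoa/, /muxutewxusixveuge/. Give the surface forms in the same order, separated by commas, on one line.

/degomguahahoxohi/: /h/ occurs between vowels /a/ and /a/, so it deletes. /h/ occurs between vowels /a/ and /o/, so it deletes. /h/ occurs between vowels /o/ and /i/, so it deletes. → [degomguaaoxoi].
/tlohaihosoho/: /h/ occurs between vowels /o/ and /a/, so it deletes. /h/ occurs between vowels /i/ and /o/, so it deletes. /h/ occurs between vowels /o/ and /o/, so it deletes. → [tloaiosoo].
/fliihowoovolfahoa/: /h/ occurs between vowels /i/ and /o/, so it deletes. /h/ occurs between vowels /a/ and /o/, so it deletes. → [fliiowoovolfaoa].
/muxutewxusixveuge/: the rule's environment is not met; surfaces unchanged as [muxutewxusixveuge].

degomguaaoxoi, tloaiosoo, fliiowoovolfaoa, muxutewxusixveuge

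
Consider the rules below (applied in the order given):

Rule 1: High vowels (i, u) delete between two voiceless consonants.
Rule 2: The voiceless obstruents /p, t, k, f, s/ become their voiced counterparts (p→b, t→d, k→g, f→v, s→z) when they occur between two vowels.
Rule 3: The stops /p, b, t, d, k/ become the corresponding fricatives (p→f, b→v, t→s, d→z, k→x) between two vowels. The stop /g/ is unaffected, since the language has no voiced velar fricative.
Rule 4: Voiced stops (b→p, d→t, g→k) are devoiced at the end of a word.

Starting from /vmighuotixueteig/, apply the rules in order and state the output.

vmighuotxuezeik

Rule 1 (high vowel syncope): /i/ is a high vowel flanked by voiceless consonants /t/ and /x/, so it deletes. /vmighuotixueteig/ → vmighuotxueteig.
Rule 2 (intervocalic voicing): /t/ is a voiceless obstruent between vowels /e/ and /e/, so it voices to [d]. /vmighuotxueteig/ → vmighuotxuedeig.
Rule 3 (intervocalic spirantization): /d/ is a stop between vowels /e/ and /e/, so it spirantizes to the fricative [z]. /vmighuotxuedeig/ → vmighuotxuezeig.
Rule 4 (final devoicing): /g/ is a voiced stop in word-final position, so it devoices to [k]. /vmighuotxuezeig/ → vmighuotxuezeik.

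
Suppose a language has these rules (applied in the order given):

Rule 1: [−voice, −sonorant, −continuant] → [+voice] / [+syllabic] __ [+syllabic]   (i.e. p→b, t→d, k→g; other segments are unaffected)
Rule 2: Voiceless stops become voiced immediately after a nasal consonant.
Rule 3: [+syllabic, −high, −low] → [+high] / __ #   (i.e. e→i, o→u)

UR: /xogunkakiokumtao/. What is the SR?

xogungagiogumdau

Rule 1 (intervocalic voicing): /k/ is a voiceless stop between vowels /a/ and /i/, so it voices to [g]. /k/ is a voiceless stop between vowels /o/ and /u/, so it voices to [g]. /xogunkakiokumtao/ → xogunkagiogumtao.
Rule 2 (post-nasal voicing): /k/ is a voiceless stop immediately after the nasal /n/, so it voices to [g]. /t/ is a voiceless stop immediately after the nasal /m/, so it voices to [d]. /xogunkagiogumtao/ → xogungagiogumdao.
Rule 3 (final vowel raising): /o/ is a mid vowel in word-final position, so it raises to [u]. /xogungagiogumdao/ → xogungagiogumdau.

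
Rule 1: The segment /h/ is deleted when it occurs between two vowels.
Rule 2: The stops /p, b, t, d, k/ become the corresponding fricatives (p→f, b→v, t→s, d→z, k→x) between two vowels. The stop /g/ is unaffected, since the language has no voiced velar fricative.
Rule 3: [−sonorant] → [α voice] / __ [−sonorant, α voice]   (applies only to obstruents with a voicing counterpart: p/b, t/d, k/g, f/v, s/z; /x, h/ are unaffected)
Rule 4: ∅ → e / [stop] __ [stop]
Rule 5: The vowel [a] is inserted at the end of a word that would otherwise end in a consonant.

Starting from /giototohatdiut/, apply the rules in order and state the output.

Rule 1 (intervocalic h-deletion): /h/ occurs between vowels /o/ and /a/, so it deletes. /giototohatdiut/ → giototoatdiut.
Rule 2 (intervocalic spirantization): /t/ is a stop between vowels /o/ and /o/, so it spirantizes to the fricative [s]. /t/ is a stop between vowels /o/ and /o/, so it spirantizes to the fricative [s]. /giototoatdiut/ → giososoatdiut.
Rule 3 (regressive voicing assimilation): /t/ precedes the voiced obstruent /d/, so it voices to [d] by assimilation. /giososoatdiut/ → giososoaddiut.
Rule 4 (stop-cluster e-epenthesis): /d/ and /d/ form a stop–stop cluster, so [e] is inserted between them. /giososoaddiut/ → giososoadediut.
Rule 5 (final a-epenthesis): the form ends in the consonant /t/, so [a] is inserted word-finally. /giososoadediut/ → giososoadediuta.

giososoadediuta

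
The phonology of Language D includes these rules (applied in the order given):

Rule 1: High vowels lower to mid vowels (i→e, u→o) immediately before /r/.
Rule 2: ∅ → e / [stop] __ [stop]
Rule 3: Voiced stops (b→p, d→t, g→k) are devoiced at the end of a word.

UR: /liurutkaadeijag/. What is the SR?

Rule 1 (pre-rhotic lowering): /u/ is a high vowel immediately before /r/, so it lowers to [o]. /liurutkaadeijag/ → liorutkaadeijag.
Rule 2 (stop-cluster e-epenthesis): /t/ and /k/ form a stop–stop cluster, so [e] is inserted between them. /liorutkaadeijag/ → liorutekaadeijag.
Rule 3 (final devoicing): /g/ is a voiced stop in word-final position, so it devoices to [k]. /liorutekaadeijag/ → liorutekaadeijak.

liorutekaadeijak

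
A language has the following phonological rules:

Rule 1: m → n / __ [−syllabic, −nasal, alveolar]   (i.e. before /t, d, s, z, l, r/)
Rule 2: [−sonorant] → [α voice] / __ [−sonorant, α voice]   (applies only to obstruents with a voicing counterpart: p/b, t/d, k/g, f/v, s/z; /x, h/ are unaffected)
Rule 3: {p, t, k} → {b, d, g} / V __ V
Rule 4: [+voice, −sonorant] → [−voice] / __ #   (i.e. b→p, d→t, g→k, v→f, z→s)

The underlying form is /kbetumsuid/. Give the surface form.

Rule 1 (nasal place assimilation): /m/ precedes the alveolar consonant /s/, so it assimilates in place to [n]. /kbetumsuid/ → kbetunsuid.
Rule 2 (regressive voicing assimilation): /k/ precedes the voiced obstruent /b/, so it voices to [g] by assimilation. /kbetunsuid/ → gbetunsuid.
Rule 3 (intervocalic voicing): /t/ is a voiceless stop between vowels /e/ and /u/, so it voices to [d]. /gbetunsuid/ → gbedunsuid.
Rule 4 (final devoicing): /d/ is a voiced obstruent in word-final position, so it devoices to [t]. /gbedunsuid/ → gbedunsuit.

gbedunsuit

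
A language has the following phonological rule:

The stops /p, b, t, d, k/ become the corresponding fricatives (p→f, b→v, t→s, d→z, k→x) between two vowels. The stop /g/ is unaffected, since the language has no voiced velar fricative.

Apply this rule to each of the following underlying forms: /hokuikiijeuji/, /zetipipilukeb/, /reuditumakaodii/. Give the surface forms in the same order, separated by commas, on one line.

/hokuikiijeuji/: /k/ is a stop between vowels /o/ and /u/, so it spirantizes to the fricative [x]. /k/ is a stop between vowels /i/ and /i/, so it spirantizes to the fricative [x]. → [hoxuixiijeuji].
/zetipipilukeb/: /t/ is a stop between vowels /e/ and /i/, so it spirantizes to the fricative [s]. /p/ is a stop between vowels /i/ and /i/, so it spirantizes to the fricative [f]. /p/ is a stop between vowels /i/ and /i/, so it spirantizes to the fricative [f]. /k/ is a stop between vowels /u/ and /e/, so it spirantizes to the fricative [x]. → [zesififiluxeb].
/reuditumakaodii/: /d/ is a stop between vowels /u/ and /i/, so it spirantizes to the fricative [z]. /t/ is a stop between vowels /i/ and /u/, so it spirantizes to the fricative [s]. /k/ is a stop between vowels /a/ and /a/, so it spirantizes to the fricative [x]. /d/ is a stop between vowels /o/ and /i/, so it spirantizes to the fricative [z]. → [reuzisumaxaozii].

hoxuixiijeuji, zesififiluxeb, reuzisumaxaozii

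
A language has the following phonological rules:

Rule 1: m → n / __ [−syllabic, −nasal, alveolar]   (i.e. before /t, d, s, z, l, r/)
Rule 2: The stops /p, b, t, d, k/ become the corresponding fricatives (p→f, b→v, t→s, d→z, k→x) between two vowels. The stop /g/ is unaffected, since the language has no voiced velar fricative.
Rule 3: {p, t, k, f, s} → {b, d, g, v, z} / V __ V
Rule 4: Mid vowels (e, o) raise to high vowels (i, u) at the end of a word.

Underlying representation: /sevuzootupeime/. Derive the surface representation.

sevuzoozuveimi

Rule 1 (nasal place assimilation): no segment meets the environment; /sevuzootupeime/ is unchanged.
Rule 2 (intervocalic spirantization): /t/ is a stop between vowels /o/ and /u/, so it spirantizes to the fricative [s]. /p/ is a stop between vowels /u/ and /e/, so it spirantizes to the fricative [f]. /sevuzootupeime/ → sevuzoosufeime.
Rule 3 (intervocalic voicing): /s/ is a voiceless obstruent between vowels /o/ and /u/, so it voices to [z]. /f/ is a voiceless obstruent between vowels /u/ and /e/, so it voices to [v]. /sevuzoosufeime/ → sevuzoozuveime.
Rule 4 (final vowel raising): /e/ is a mid vowel in word-final position, so it raises to [i]. /sevuzoozuveime/ → sevuzoozuveimi.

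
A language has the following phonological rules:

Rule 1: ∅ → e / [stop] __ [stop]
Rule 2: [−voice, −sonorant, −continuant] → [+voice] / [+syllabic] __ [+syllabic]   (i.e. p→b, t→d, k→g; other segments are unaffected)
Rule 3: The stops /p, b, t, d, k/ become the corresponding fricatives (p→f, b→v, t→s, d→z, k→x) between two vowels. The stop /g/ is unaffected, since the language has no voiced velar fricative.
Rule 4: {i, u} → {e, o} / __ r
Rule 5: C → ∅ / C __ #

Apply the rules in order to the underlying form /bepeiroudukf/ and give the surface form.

Rule 1 (stop-cluster e-epenthesis): no segment meets the environment; /bepeiroudukf/ is unchanged.
Rule 2 (intervocalic voicing): /p/ is a voiceless stop between vowels /e/ and /e/, so it voices to [b]. /bepeiroudukf/ → bebeiroudukf.
Rule 3 (intervocalic spirantization): /b/ is a stop between vowels /e/ and /e/, so it spirantizes to the fricative [v]. /d/ is a stop between vowels /u/ and /u/, so it spirantizes to the fricative [z]. /bebeiroudukf/ → beveirouzukf.
Rule 4 (pre-rhotic lowering): /i/ is a high vowel immediately before /r/, so it lowers to [e]. /beveirouzukf/ → beveerouzukf.
Rule 5 (final cluster simplification): /f/ is the second consonant of a word-final cluster /kf/, so it deletes. /beveerouzukf/ → beveerouzuk.

beveerouzuk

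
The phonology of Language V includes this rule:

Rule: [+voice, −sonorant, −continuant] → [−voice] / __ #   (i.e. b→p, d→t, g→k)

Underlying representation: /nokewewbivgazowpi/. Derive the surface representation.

nokewewbivgazowpi

No segment of /nokewewbivgazowpi/ meets the structural description of the rule, so the form surfaces unchanged.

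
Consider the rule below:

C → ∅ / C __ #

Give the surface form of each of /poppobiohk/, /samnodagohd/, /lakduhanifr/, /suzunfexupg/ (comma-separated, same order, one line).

poppobioh, samnodagoh, lakduhanif, suzunfexup

/poppobiohk/: /k/ is the second consonant of a word-final cluster /hk/, so it deletes. → [poppobioh].
/samnodagohd/: /d/ is the second consonant of a word-final cluster /hd/, so it deletes. → [samnodagoh].
/lakduhanifr/: /r/ is the second consonant of a word-final cluster /fr/, so it deletes. → [lakduhanif].
/suzunfexupg/: /g/ is the second consonant of a word-final cluster /pg/, so it deletes. → [suzunfexup].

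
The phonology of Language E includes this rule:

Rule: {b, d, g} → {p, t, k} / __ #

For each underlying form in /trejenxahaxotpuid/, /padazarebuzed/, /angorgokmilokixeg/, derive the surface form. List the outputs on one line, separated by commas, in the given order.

trejenxahaxotpuit, padazarebuzet, angorgokmilokixek

/trejenxahaxotpuid/: /d/ is a voiced stop in word-final position, so it devoices to [t]. → [trejenxahaxotpuit].
/padazarebuzed/: /d/ is a voiced stop in word-final position, so it devoices to [t]. → [padazarebuzet].
/angorgokmilokixeg/: /g/ is a voiced stop in word-final position, so it devoices to [k]. → [angorgokmilokixek].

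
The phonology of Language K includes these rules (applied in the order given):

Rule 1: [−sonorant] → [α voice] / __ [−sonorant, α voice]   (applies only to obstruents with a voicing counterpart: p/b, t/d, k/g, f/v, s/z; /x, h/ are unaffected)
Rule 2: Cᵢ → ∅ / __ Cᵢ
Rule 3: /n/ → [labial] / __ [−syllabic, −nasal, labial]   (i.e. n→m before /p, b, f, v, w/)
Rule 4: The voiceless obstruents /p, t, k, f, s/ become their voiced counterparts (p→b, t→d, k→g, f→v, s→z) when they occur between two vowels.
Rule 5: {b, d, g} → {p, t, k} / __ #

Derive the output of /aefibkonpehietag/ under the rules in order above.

Rule 1 (regressive voicing assimilation): /b/ precedes the voiceless obstruent /k/, so it devoices to [p] by assimilation. /aefibkonpehietag/ → aefipkonpehietag.
Rule 2 (degemination): no segment meets the environment; /aefipkonpehietag/ is unchanged.
Rule 3 (nasal place assimilation): /n/ precedes the labial consonant /p/, so it assimilates in place to [m]. /aefipkonpehietag/ → aefipkompehietag.
Rule 4 (intervocalic voicing): /f/ is a voiceless obstruent between vowels /e/ and /i/, so it voices to [v]. /t/ is a voiceless obstruent between vowels /e/ and /a/, so it voices to [d]. /aefipkompehietag/ → aevipkompehiedag.
Rule 5 (final devoicing): /g/ is a voiced stop in word-final position, so it devoices to [k]. /aevipkompehiedag/ → aevipkompehiedak.

aevipkompehiedak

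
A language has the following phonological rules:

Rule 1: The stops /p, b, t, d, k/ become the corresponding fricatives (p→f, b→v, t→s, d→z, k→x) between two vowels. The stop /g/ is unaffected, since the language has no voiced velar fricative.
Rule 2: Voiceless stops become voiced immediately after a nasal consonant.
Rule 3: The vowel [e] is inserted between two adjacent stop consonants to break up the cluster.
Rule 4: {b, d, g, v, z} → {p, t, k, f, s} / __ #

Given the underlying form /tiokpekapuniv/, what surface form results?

tiokepexafunif

Rule 1 (intervocalic spirantization): /k/ is a stop between vowels /e/ and /a/, so it spirantizes to the fricative [x]. /p/ is a stop between vowels /a/ and /u/, so it spirantizes to the fricative [f]. /tiokpekapuniv/ → tiokpexafuniv.
Rule 2 (post-nasal voicing): no segment meets the environment; /tiokpexafuniv/ is unchanged.
Rule 3 (stop-cluster e-epenthesis): /k/ and /p/ form a stop–stop cluster, so [e] is inserted between them. /tiokpexafuniv/ → tiokepexafuniv.
Rule 4 (final devoicing): /v/ is a voiced obstruent in word-final position, so it devoices to [f]. /tiokepexafuniv/ → tiokepexafunif.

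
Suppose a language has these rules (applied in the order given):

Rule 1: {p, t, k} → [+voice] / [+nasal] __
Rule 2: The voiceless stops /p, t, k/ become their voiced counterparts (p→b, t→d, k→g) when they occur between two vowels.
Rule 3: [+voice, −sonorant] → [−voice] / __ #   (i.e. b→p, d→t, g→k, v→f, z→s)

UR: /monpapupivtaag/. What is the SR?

monbabubivtaak

Rule 1 (post-nasal voicing): /p/ is a voiceless stop immediately after the nasal /n/, so it voices to [b]. /monpapupivtaag/ → monbapupivtaag.
Rule 2 (intervocalic voicing): /p/ is a voiceless stop between vowels /a/ and /u/, so it voices to [b]. /p/ is a voiceless stop between vowels /u/ and /i/, so it voices to [b]. /monbapupivtaag/ → monbabubivtaag.
Rule 3 (final devoicing): /g/ is a voiced obstruent in word-final position, so it devoices to [k]. /monbabubivtaag/ → monbabubivtaak.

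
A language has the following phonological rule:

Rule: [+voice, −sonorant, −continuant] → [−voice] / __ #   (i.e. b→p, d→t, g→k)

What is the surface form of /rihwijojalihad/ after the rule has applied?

/d/ is a voiced stop in word-final position, so it devoices to [t].
Surface form: [rihwijojalihat].

rihwijojalihat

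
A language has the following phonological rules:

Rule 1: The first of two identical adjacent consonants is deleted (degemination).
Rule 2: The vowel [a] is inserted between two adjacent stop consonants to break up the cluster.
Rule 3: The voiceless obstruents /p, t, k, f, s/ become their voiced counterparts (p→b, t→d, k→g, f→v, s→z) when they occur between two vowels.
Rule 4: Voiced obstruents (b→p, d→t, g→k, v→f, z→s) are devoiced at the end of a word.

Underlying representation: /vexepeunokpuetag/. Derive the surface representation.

Rule 1 (degemination): no segment meets the environment; /vexepeunokpuetag/ is unchanged.
Rule 2 (stop-cluster a-epenthesis): /k/ and /p/ form a stop–stop cluster, so [a] is inserted between them. /vexepeunokpuetag/ → vexepeunokapuetag.
Rule 3 (intervocalic voicing): /p/ is a voiceless obstruent between vowels /e/ and /e/, so it voices to [b]. /k/ is a voiceless obstruent between vowels /o/ and /a/, so it voices to [g]. /p/ is a voiceless obstruent between vowels /a/ and /u/, so it voices to [b]. /t/ is a voiceless obstruent between vowels /e/ and /a/, so it voices to [d]. /vexepeunokapuetag/ → vexebeunogabuedag.
Rule 4 (final devoicing): /g/ is a voiced obstruent in word-final position, so it devoices to [k]. /vexebeunogabuedag/ → vexebeunogabuedak.

vexebeunogabuedak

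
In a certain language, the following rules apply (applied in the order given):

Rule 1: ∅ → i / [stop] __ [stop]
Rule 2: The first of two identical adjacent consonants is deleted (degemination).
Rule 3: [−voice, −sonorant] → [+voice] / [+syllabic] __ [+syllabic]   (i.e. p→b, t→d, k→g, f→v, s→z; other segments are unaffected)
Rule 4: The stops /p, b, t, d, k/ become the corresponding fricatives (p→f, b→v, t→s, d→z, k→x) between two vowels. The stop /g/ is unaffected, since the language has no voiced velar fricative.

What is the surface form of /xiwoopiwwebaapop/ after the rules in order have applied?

Rule 1 (stop-cluster i-epenthesis): no segment meets the environment; /xiwoopiwwebaapop/ is unchanged.
Rule 2 (degemination): /ww/ is a geminate; the first /w/ deletes. /xiwoopiwwebaapop/ → xiwoopiwebaapop.
Rule 3 (intervocalic voicing): /p/ is a voiceless obstruent between vowels /o/ and /i/, so it voices to [b]. /p/ is a voiceless obstruent between vowels /a/ and /o/, so it voices to [b]. /xiwoopiwebaapop/ → xiwoobiwebaabop.
Rule 4 (intervocalic spirantization): /b/ is a stop between vowels /o/ and /i/, so it spirantizes to the fricative [v]. /b/ is a stop between vowels /e/ and /a/, so it spirantizes to the fricative [v]. /b/ is a stop between vowels /a/ and /o/, so it spirantizes to the fricative [v]. /xiwoobiwebaabop/ → xiwooviwevaavop.

xiwooviwevaavop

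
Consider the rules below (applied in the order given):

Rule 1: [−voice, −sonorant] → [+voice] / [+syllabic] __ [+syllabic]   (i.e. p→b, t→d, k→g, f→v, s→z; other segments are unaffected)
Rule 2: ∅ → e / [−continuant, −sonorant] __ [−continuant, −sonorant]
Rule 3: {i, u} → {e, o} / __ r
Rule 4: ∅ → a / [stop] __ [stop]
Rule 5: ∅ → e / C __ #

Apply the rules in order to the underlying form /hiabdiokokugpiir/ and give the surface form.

hiabediogogugepiere

Rule 1 (intervocalic voicing): /k/ is a voiceless obstruent between vowels /o/ and /o/, so it voices to [g]. /k/ is a voiceless obstruent between vowels /o/ and /u/, so it voices to [g]. /hiabdiokokugpiir/ → hiabdiogogugpiir.
Rule 2 (stop-cluster e-epenthesis): /b/ and /d/ form a stop–stop cluster, so [e] is inserted between them. /g/ and /p/ form a stop–stop cluster, so [e] is inserted between them. /hiabdiogogugpiir/ → hiabediogogugepiir.
Rule 3 (pre-rhotic lowering): /i/ is a high vowel immediately before /r/, so it lowers to [e]. /hiabediogogugepiir/ → hiabediogogugepier.
Rule 4 (stop-cluster a-epenthesis): no segment meets the environment; /hiabediogogugepier/ is unchanged.
Rule 5 (final e-epenthesis): the form ends in the consonant /r/, so [e] is inserted word-finally. /hiabediogogugepier/ → hiabediogogugepiere.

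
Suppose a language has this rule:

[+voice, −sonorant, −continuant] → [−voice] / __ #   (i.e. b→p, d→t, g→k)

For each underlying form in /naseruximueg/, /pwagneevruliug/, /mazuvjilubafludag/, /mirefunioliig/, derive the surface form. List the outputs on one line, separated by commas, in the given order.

/naseruximueg/: /g/ is a voiced stop in word-final position, so it devoices to [k]. → [naseruximuek].
/pwagneevruliug/: /g/ is a voiced stop in word-final position, so it devoices to [k]. → [pwagneevruliuk].
/mazuvjilubafludag/: /g/ is a voiced stop in word-final position, so it devoices to [k]. → [mazuvjilubafludak].
/mirefunioliig/: /g/ is a voiced stop in word-final position, so it devoices to [k]. → [mirefunioliik].

naseruximuek, pwagneevruliuk, mazuvjilubafludak, mirefunioliik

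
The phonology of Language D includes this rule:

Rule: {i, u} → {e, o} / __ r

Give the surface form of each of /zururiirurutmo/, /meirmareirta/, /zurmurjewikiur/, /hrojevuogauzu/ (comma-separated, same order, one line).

zororierorutmo, meermareerta, zormorjewikior, hrojevuogauzu

/zururiirurutmo/: /u/ is a high vowel immediately before /r/, so it lowers to [o]. /u/ is a high vowel immediately before /r/, so it lowers to [o]. /i/ is a high vowel immediately before /r/, so it lowers to [e]. /u/ is a high vowel immediately before /r/, so it lowers to [o]. → [zororierorutmo].
/meirmareirta/: /i/ is a high vowel immediately before /r/, so it lowers to [e]. /i/ is a high vowel immediately before /r/, so it lowers to [e]. → [meermareerta].
/zurmurjewikiur/: /u/ is a high vowel immediately before /r/, so it lowers to [o]. /u/ is a high vowel immediately before /r/, so it lowers to [o]. /u/ is a high vowel immediately before /r/, so it lowers to [o]. → [zormorjewikior].
/hrojevuogauzu/: the rule's environment is not met; surfaces unchanged as [hrojevuogauzu].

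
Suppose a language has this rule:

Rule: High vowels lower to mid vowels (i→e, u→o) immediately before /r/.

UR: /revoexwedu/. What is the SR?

No segment of /revoexwedu/ meets the structural description of the rule, so the form surfaces unchanged.

revoexwedu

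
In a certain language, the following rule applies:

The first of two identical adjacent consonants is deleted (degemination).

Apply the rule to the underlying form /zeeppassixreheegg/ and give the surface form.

zeepasixreheeg

/pp/ is a geminate; the first /p/ deletes.
/ss/ is a geminate; the first /s/ deletes.
/gg/ is a geminate; the first /g/ deletes.
The other instances of /z/, /p/, /s/, /x/, /r/, /h/, /g/ do not occur in the required environment and remain unchanged.
Surface form: [zeepasixreheeg].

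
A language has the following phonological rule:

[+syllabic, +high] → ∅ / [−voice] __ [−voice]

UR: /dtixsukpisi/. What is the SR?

dtxskpsi

/i/ is a high vowel flanked by voiceless consonants /t/ and /x/, so it deletes.
/u/ is a high vowel flanked by voiceless consonants /s/ and /k/, so it deletes.
/i/ is a high vowel flanked by voiceless consonants /p/ and /s/, so it deletes.
The other instance of /i/ does not occur in the required environment and remains unchanged.
Surface form: [dtxskpsi].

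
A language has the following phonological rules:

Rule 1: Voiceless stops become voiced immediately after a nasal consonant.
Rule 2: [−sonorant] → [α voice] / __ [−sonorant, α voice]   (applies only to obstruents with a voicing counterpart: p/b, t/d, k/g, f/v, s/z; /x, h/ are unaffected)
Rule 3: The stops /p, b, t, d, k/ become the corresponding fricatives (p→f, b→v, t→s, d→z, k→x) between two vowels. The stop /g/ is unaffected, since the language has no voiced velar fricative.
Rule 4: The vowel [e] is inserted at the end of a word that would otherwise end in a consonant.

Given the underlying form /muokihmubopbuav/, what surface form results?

muoxihmuvobbuave

Rule 1 (post-nasal voicing): no segment meets the environment; /muokihmubopbuav/ is unchanged.
Rule 2 (regressive voicing assimilation): /p/ precedes the voiced obstruent /b/, so it voices to [b] by assimilation. /muokihmubopbuav/ → muokihmubobbuav.
Rule 3 (intervocalic spirantization): /k/ is a stop between vowels /o/ and /i/, so it spirantizes to the fricative [x]. /b/ is a stop between vowels /u/ and /o/, so it spirantizes to the fricative [v]. /muokihmubobbuav/ → muoxihmuvobbuav.
Rule 4 (final e-epenthesis): the form ends in the consonant /v/, so [e] is inserted word-finally. /muoxihmuvobbuav/ → muoxihmuvobbuave.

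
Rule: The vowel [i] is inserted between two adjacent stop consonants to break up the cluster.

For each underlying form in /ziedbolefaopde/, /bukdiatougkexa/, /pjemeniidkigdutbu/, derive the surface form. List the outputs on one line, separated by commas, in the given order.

/ziedbolefaopde/: /d/ and /b/ form a stop–stop cluster, so [i] is inserted between them. /p/ and /d/ form a stop–stop cluster, so [i] is inserted between them. → [ziedibolefaopide].
/bukdiatougkexa/: /k/ and /d/ form a stop–stop cluster, so [i] is inserted between them. /g/ and /k/ form a stop–stop cluster, so [i] is inserted between them. → [bukidiatougikexa].
/pjemeniidkigdutbu/: /d/ and /k/ form a stop–stop cluster, so [i] is inserted between them. /g/ and /d/ form a stop–stop cluster, so [i] is inserted between them. /t/ and /b/ form a stop–stop cluster, so [i] is inserted between them. → [pjemeniidikigidutibu].

ziedibolefaopide, bukidiatougikexa, pjemeniidikigidutibu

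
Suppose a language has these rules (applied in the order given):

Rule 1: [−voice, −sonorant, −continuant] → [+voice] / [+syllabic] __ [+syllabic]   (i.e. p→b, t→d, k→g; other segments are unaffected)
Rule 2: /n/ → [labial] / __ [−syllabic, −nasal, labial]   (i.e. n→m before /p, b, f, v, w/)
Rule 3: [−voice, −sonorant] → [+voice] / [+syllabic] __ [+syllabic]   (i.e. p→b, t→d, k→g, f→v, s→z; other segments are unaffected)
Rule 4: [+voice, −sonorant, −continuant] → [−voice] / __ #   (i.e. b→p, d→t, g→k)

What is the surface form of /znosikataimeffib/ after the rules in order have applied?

znozigadaimeffip

Rule 1 (intervocalic voicing): /k/ is a voiceless stop between vowels /i/ and /a/, so it voices to [g]. /t/ is a voiceless stop between vowels /a/ and /a/, so it voices to [d]. /znosikataimeffib/ → znosigadaimeffib.
Rule 2 (nasal place assimilation): no segment meets the environment; /znosigadaimeffib/ is unchanged.
Rule 3 (intervocalic voicing): /s/ is a voiceless obstruent between vowels /o/ and /i/, so it voices to [z]. /znosigadaimeffib/ → znozigadaimeffib.
Rule 4 (final devoicing): /b/ is a voiced stop in word-final position, so it devoices to [p]. /znozigadaimeffib/ → znozigadaimeffip.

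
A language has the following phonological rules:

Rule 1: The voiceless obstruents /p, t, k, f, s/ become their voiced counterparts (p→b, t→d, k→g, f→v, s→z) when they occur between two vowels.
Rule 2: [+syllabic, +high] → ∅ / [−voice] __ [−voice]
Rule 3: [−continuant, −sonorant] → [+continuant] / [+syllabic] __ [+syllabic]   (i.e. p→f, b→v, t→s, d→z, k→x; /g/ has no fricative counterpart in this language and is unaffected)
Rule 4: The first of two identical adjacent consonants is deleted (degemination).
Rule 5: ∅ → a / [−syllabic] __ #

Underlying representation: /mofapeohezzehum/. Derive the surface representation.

movaveohezehuma

Rule 1 (intervocalic voicing): /f/ is a voiceless obstruent between vowels /o/ and /a/, so it voices to [v]. /p/ is a voiceless obstruent between vowels /a/ and /e/, so it voices to [b]. /mofapeohezzehum/ → movabeohezzehum.
Rule 2 (high vowel syncope): no segment meets the environment; /movabeohezzehum/ is unchanged.
Rule 3 (intervocalic spirantization): /b/ is a stop between vowels /a/ and /e/, so it spirantizes to the fricative [v]. /movabeohezzehum/ → movaveohezzehum.
Rule 4 (degemination): /zz/ is a geminate; the first /z/ deletes. /movaveohezzehum/ → movaveohezehum.
Rule 5 (final a-epenthesis): the form ends in the consonant /m/, so [a] is inserted word-finally. /movaveohezehum/ → movaveohezehuma.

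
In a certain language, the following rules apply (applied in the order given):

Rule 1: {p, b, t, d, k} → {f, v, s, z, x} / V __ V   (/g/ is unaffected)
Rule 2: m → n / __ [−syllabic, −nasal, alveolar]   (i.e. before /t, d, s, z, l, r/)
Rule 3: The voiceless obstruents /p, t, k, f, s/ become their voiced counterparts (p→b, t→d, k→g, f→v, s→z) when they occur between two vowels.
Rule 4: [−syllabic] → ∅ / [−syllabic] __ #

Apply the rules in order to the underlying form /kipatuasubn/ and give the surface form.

kivazuazub

Rule 1 (intervocalic spirantization): /p/ is a stop between vowels /i/ and /a/, so it spirantizes to the fricative [f]. /t/ is a stop between vowels /a/ and /u/, so it spirantizes to the fricative [s]. /kipatuasubn/ → kifasuasubn.
Rule 2 (nasal place assimilation): no segment meets the environment; /kifasuasubn/ is unchanged.
Rule 3 (intervocalic voicing): /f/ is a voiceless obstruent between vowels /i/ and /a/, so it voices to [v]. /s/ is a voiceless obstruent between vowels /a/ and /u/, so it voices to [z]. /s/ is a voiceless obstruent between vowels /a/ and /u/, so it voices to [z]. /kifasuasubn/ → kivazuazubn.
Rule 4 (final cluster simplification): /n/ is the second consonant of a word-final cluster /bn/, so it deletes. /kivazuazubn/ → kivazuazub.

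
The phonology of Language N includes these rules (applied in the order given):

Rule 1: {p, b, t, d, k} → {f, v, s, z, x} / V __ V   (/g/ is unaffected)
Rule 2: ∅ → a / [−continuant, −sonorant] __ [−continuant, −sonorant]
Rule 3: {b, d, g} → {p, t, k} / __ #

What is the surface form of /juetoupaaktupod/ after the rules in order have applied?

juesoufaakatufot

Rule 1 (intervocalic spirantization): /t/ is a stop between vowels /e/ and /o/, so it spirantizes to the fricative [s]. /p/ is a stop between vowels /u/ and /a/, so it spirantizes to the fricative [f]. /p/ is a stop between vowels /u/ and /o/, so it spirantizes to the fricative [f]. /juetoupaaktupod/ → juesoufaaktufod.
Rule 2 (stop-cluster a-epenthesis): /k/ and /t/ form a stop–stop cluster, so [a] is inserted between them. /juesoufaaktufod/ → juesoufaakatufod.
Rule 3 (final devoicing): /d/ is a voiced stop in word-final position, so it devoices to [t]. /juesoufaakatufod/ → juesoufaakatufot.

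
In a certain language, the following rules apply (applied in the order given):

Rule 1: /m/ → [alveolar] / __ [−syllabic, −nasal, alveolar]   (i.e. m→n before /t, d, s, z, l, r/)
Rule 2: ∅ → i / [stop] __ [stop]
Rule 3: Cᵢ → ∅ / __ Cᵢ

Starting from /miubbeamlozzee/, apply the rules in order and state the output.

Rule 1 (nasal place assimilation): /m/ precedes the alveolar consonant /l/, so it assimilates in place to [n]. /miubbeamlozzee/ → miubbeanlozzee.
Rule 2 (stop-cluster i-epenthesis): /b/ and /b/ form a stop–stop cluster, so [i] is inserted between them. /miubbeanlozzee/ → miubibeanlozzee.
Rule 3 (degemination): /zz/ is a geminate; the first /z/ deletes. /miubibeanlozzee/ → miubibeanlozee.

miubibeanlozee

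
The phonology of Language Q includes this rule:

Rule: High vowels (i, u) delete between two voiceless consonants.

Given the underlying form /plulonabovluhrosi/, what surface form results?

No segment of /plulonabovluhrosi/ meets the structural description of the rule, so the form surfaces unchanged.

plulonabovluhrosi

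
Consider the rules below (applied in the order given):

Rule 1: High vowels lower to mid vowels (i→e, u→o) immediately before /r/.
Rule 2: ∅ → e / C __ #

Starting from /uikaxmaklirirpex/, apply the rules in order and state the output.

uikaxmaklererpexe

Rule 1 (pre-rhotic lowering): /i/ is a high vowel immediately before /r/, so it lowers to [e]. /i/ is a high vowel immediately before /r/, so it lowers to [e]. /uikaxmaklirirpex/ → uikaxmaklererpex.
Rule 2 (final e-epenthesis): the form ends in the consonant /x/, so [e] is inserted word-finally. /uikaxmaklererpex/ → uikaxmaklererpexe.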